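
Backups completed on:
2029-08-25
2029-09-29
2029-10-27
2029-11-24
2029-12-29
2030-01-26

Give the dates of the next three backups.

These are Saturdays with 35, 28, 28, 35, 28-day gaps.
Each is the final Saturday of its month — 2029-09-29 is past the 28th, so '4th Saturday' doesn't fit.
Last Saturday of February 2030: 2030-02-23.
March 2030 ends with Saturday 2030-03-30.
April 2030 ends with Saturday 2030-04-27.

2030-02-23, 2030-03-30, 2030-04-27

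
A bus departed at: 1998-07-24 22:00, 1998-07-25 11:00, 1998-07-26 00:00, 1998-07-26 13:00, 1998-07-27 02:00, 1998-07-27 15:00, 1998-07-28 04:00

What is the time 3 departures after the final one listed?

The interval is a steady 13 hours (13, 13, 13, 13, 13, 13).
1998-07-28 04:00 + 13 h = 1998-07-28 17:00.
1998-07-28 17:00 + 13 h = 1998-07-29 06:00.
1998-07-29 06:00 + 13 h = 1998-07-29 19:00.

1998-07-29 19:00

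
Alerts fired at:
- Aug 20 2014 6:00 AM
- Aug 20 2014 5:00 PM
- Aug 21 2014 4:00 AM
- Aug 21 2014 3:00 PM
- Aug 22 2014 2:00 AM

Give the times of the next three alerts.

Aug 22 2014 1:00 PM, Aug 23 2014 12:00 AM, Aug 23 2014 11:00 AM

The interval is a steady 11 hours (11, 11, 11, 11).
Aug 22 2014 2:00 AM + 11 h = Aug 22 2014 1:00 PM.
Aug 22 2014 1:00 PM + 11 h = Aug 23 2014 12:00 AM.
Aug 23 2014 12:00 AM + 11 h = Aug 23 2014 11:00 AM.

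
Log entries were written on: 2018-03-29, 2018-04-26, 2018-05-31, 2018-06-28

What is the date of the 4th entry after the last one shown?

2018-10-25

These are Thursdays with 28, 35, 28-day gaps.
Each is the final Thursday of its month — 2018-03-29 is past the 28th, so '4th Thursday' doesn't fit.
July 2018 ends with Thursday 2018-07-26.
Last Thursday of August 2018: 2018-08-30.
Last Thursday of September 2018: 2018-09-27.
October 2018 ends with Thursday 2018-10-25.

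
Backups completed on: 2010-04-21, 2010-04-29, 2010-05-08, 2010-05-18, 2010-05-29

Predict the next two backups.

2010-06-10, 2010-06-23

The spacing grows by 1 each time: 8, 9, 10, 11 days.
Next gap: 12 days. 2010-05-29 + 12 days = 2010-06-10.
Next gap: 13 days. 2010-06-10 + 13 days = 2010-06-23.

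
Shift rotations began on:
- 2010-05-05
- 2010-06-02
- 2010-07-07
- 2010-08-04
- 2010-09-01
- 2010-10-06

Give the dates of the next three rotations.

All dates are Wednesdays, 28, 35, 28, 28, 35 days apart.
Specifically, the 1st Wednesday of each month.
November 2010 — 1st Wednesday is 2010-11-03.
1st Wednesday of December 2010: 2010-12-01.
1st Wednesday of January 2011: 2011-01-05.

2010-11-03, 2010-12-01, 2011-01-05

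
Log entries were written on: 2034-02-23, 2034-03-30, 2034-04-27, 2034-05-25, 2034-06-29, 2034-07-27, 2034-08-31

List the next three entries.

2034-09-28, 2034-10-26, 2034-11-30

All Thursdays; the gaps (35, 28, 28, 35, 28, 35) vary with month length.
This is the last Thursday of each month.
Last Thursday of September 2034: 2034-09-28.
Last Thursday of October 2034: 2034-10-26.
November 2034 ends with Thursday 2034-11-30.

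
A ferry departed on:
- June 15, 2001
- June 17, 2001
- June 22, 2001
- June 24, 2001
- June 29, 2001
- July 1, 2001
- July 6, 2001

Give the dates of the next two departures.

July 8, 2001; July 13, 2001

Gaps: 2, 5, 2, 5, 2, 5 days — not constant, but cyclic with period 2.
The events fall on every Friday and Sunday.
The following Sunday is July 8, 2001.
Next Friday: July 13, 2001.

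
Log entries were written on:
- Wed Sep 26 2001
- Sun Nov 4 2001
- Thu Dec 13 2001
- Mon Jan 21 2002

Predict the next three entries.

Fri Mar 1 2002, Tue Apr 9 2002, Sat May 18 2002

Every event comes 39 days after the last (39, 39, 39).
Mon Jan 21 2002 + 39 days = Fri Mar 1 2002.
Fri Mar 1 2002 + 39 days = Tue Apr 9 2002.
Tue Apr 9 2002 + 39 days = Sat May 18 2002.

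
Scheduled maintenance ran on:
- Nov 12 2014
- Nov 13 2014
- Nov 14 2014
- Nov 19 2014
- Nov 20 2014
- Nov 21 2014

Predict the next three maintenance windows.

Nov 26 2014, Nov 27 2014, Nov 28 2014

Every event lands on a Wednesday or Thursday or Friday (gaps cycle 1, 1, 5, 1, 1).
So the schedule is: every Wednesday, Thursday and Friday.
Next Wednesday: Nov 26 2014.
Next Thursday: Nov 27 2014.
Next Friday: Nov 28 2014.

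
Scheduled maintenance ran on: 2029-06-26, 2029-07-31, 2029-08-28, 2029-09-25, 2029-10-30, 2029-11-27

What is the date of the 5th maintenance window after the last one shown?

Every date is a Tuesday; gaps 35, 28, 28, 35, 28 days.
Each is the last Tuesday of its month (at least one falls on the 29th or later, ruling out '4th Tuesday').
Last Tuesday of December 2029: 2029-12-25.
Last Tuesday of January 2030: 2030-01-29.
February 2030 ends with Tuesday 2030-02-26.
March 2030 ends with Tuesday 2030-03-26.
Last Tuesday of April 2030: 2030-04-30.

2030-04-30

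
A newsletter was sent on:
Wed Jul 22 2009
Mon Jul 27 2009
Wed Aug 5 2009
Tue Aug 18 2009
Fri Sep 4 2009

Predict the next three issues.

Intervals are 5, 9, 13, 17 days — an arithmetic progression with common difference 4.
Next gap: 21 days. Fri Sep 4 2009 + 21 days = Fri Sep 25 2009.
Next gap: 25 days. Fri Sep 25 2009 + 25 days = Tue Oct 20 2009.
Next gap: 29 days. Tue Oct 20 2009 + 29 days = Wed Nov 18 2009.

Fri Sep 25 2009, Tue Oct 20 2009, Wed Nov 18 2009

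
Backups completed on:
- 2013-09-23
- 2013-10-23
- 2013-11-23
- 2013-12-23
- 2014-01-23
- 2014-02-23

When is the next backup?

Each date is the 23rd; the gaps (30, 31, 30, 31, 31) track the month lengths.
The rule is the 23rd of each month.
Next: March 2014 → 2014-03-23.

2014-03-23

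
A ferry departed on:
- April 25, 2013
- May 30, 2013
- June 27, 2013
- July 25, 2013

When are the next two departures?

August 29, 2013; September 26, 2013

These are Thursdays with 35, 28, 28-day gaps.
Each is the final Thursday of its month — May 30, 2013 is past the 28th, so '4th Thursday' doesn't fit.
Last Thursday of August 2013: August 29, 2013.
Last Thursday of September 2013: September 26, 2013.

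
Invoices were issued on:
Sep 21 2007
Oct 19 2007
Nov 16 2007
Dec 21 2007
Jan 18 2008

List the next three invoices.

Gaps: 28, 28, 35, 28 days — a mix of 28 and 35. Every date is a Friday.
Each is the 3rd Friday of its month.
February 2008 — 3rd Friday is Feb 15 2008.
March 2008 — 3rd Friday is Mar 21 2008.
April 2008 — 3rd Friday is Apr 18 2008.

Feb 15 2008, Mar 21 2008, Apr 18 2008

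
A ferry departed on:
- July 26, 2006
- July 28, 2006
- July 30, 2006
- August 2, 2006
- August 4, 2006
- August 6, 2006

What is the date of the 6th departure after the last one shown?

August 20, 2006

Gaps: 2, 2, 3, 2, 2 days — not constant, but cyclic with period 3.
The events fall on every Wednesday, Friday and Sunday.
The following Wednesday is August 9, 2006.
The following Friday is August 11, 2006.
The following Sunday is August 13, 2006.
Next Wednesday: August 16, 2006.
The following Friday is August 18, 2006.
The following Sunday is August 20, 2006.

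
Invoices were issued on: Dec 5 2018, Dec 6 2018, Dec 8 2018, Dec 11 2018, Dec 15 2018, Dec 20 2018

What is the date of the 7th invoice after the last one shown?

Gaps: 1, 2, 3, 4, 5 days — each gap is 1 larger than the previous one.
Next gap: 6 days. Dec 20 2018 + 6 days = Dec 26 2018.
Next gap: 7 days. Dec 26 2018 + 7 days = Jan 2 2019.
Next gap: 8 days. Jan 2 2019 + 8 days = Jan 10 2019.
Next gap: 9 days. Jan 10 2019 + 9 days = Jan 19 2019.
Next gap: 10 days. Jan 19 2019 + 10 days = Jan 29 2019.
Next gap: 11 days. Jan 29 2019 + 11 days = Feb 9 2019.
Next gap: 12 days. Feb 9 2019 + 12 days = Feb 21 2019.

Feb 21 2019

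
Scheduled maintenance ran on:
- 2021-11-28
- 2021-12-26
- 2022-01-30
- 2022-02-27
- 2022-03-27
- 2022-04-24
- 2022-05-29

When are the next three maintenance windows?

These are Sundays with 28, 35, 28, 28, 28, 35-day gaps.
Each is the final Sunday of its month — 2022-01-30 is past the 28th, so '4th Sunday' doesn't fit.
June 2022 ends with Sunday 2022-06-26.
Last Sunday of July 2022: 2022-07-31.
Last Sunday of August 2022: 2022-08-28.

2022-06-26, 2022-07-31, 2022-08-28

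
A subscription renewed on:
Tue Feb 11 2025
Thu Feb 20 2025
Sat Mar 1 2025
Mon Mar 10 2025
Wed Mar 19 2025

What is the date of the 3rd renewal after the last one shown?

Tue Apr 15 2025

The spacing is 9, 9, 9, 9 days — always 9 days.
Wed Mar 19 2025 + 9 days = Fri Mar 28 2025.
Fri Mar 28 2025 + 9 days = Sun Apr 6 2025.
Sun Apr 6 2025 + 9 days = Tue Apr 15 2025.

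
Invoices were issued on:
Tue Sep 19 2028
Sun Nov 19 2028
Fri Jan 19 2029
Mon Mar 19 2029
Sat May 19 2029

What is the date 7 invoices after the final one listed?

The day-of-month is always 19 (61, 61, 59, 61 days between events).
So this recurs on the 19th of every 2 months.
Next: July 2029 → Thu Jul 19 2029.
Next: September 2029 → Wed Sep 19 2029.
November 2029: Mon Nov 19 2029.
January 2030: Sat Jan 19 2030.
March 2030: Tue Mar 19 2030.
Next: May 2030 → Sun May 19 2030.
July 2030: Fri Jul 19 2030.

Fri Jul 19 2030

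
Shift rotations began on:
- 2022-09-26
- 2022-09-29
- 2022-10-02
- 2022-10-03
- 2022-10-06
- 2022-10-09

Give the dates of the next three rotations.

2022-10-10, 2022-10-13, 2022-10-16

The gap pattern 3, 3, 1, 3, 3 repeats every 3 events.
These are the Mondays, Thursdays and Sundays of each week.
Next Monday: 2022-10-10.
The following Thursday is 2022-10-13.
Next Sunday: 2022-10-16.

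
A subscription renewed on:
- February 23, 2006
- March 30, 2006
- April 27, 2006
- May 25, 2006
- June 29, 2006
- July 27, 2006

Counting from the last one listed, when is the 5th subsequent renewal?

These are Thursdays with 35, 28, 28, 35, 28-day gaps.
Each is the final Thursday of its month — March 30, 2006 is past the 28th, so '4th Thursday' doesn't fit.
Last Thursday of August 2006: August 31, 2006.
September 2006 ends with Thursday September 28, 2006.
October 2006 ends with Thursday October 26, 2006.
Last Thursday of November 2006: November 30, 2006.
Last Thursday of December 2006: December 28, 2006.

December 28, 2006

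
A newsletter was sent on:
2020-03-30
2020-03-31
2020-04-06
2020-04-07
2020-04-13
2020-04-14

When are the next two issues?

2020-04-20, 2020-04-21

The gap pattern 1, 6, 1, 6, 1 repeats every 2 events.
These are the Mondays and Tuesdays of each week.
Next Monday: 2020-04-20.
Next Tuesday: 2020-04-21.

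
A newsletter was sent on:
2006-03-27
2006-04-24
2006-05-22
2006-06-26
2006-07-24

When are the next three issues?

2006-08-28, 2006-09-25, 2006-10-23

All dates are Mondays, 28, 28, 35, 28 days apart.
Specifically, the 4th Monday of each month.
August 2006 — 4th Monday is 2006-08-28.
September 2006 — 4th Monday is 2006-09-25.
4th Monday of October 2006: 2006-10-23.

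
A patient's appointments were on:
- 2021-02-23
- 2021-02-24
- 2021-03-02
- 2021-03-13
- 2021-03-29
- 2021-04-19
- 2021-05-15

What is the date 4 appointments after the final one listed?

The spacing grows by 5 each time: 1, 6, 11, 16, 21, 26 days.
Next gap: 31 days. 2021-05-15 + 31 days = 2021-06-15.
Next gap: 36 days. 2021-06-15 + 36 days = 2021-07-21.
Next gap: 41 days. 2021-07-21 + 41 days = 2021-08-31.
Next gap: 46 days. 2021-08-31 + 46 days = 2021-10-16.

2021-10-16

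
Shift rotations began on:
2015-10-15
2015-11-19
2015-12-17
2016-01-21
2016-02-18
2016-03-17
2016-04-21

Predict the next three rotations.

Gaps: 35, 28, 35, 28, 28, 35 days — a mix of 28 and 35. Every date is a Thursday.
Each is the 3rd Thursday of its month.
3rd Thursday of May 2016: 2016-05-19.
3rd Thursday of June 2016: 2016-06-16.
3rd Thursday of July 2016: 2016-07-21.

2016-05-19, 2016-06-16, 2016-07-21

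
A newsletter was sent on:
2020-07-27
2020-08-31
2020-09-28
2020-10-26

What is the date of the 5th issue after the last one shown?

These are Mondays with 35, 28, 28-day gaps.
Each is the final Monday of its month — 2020-08-31 is past the 28th, so '4th Monday' doesn't fit.
November 2020 ends with Monday 2020-11-30.
Last Monday of December 2020: 2020-12-28.
January 2021 ends with Monday 2021-01-25.
Last Monday of February 2021: 2021-02-22.
Last Monday of March 2021: 2021-03-29.

2021-03-29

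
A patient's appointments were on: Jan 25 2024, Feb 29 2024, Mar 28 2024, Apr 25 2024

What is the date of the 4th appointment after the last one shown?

Aug 29 2024

All Thursdays; the gaps (35, 28, 28) vary with month length.
This is the last Thursday of each month.
Last Thursday of May 2024: May 30 2024.
June 2024 ends with Thursday Jun 27 2024.
Last Thursday of July 2024: Jul 25 2024.
August 2024 ends with Thursday Aug 29 2024.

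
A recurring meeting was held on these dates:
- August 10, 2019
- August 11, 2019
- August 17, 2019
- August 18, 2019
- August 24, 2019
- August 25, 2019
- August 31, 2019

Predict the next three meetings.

Every event lands on a Saturday or Sunday (gaps cycle 1, 6, 1, 6, 1, 6).
So the schedule is: every Saturday and Sunday.
The following Sunday is September 1, 2019.
Next Saturday: September 7, 2019.
Next Sunday: September 8, 2019.

September 1, 2019; September 7, 2019; September 8, 2019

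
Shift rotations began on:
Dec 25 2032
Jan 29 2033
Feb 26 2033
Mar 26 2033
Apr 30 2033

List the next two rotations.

These are Saturdays with 35, 28, 28, 35-day gaps.
Each is the final Saturday of its month — Jan 29 2033 is past the 28th, so '4th Saturday' doesn't fit.
May 2033 ends with Saturday May 28 2033.
June 2033 ends with Saturday Jun 25 2033.

May 28 2033, Jun 25 2033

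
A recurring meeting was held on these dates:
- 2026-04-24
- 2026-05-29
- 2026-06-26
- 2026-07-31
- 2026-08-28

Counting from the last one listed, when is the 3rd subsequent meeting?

2026-11-27

These are Fridays with 35, 28, 35, 28-day gaps.
Each is the final Friday of its month — 2026-05-29 is past the 28th, so '4th Friday' doesn't fit.
Last Friday of September 2026: 2026-09-25.
October 2026 ends with Friday 2026-10-30.
Last Friday of November 2026: 2026-11-27.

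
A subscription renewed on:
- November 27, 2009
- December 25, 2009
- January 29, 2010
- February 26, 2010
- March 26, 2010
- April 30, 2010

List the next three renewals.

These are Fridays with 28, 35, 28, 28, 35-day gaps.
Each is the final Friday of its month — January 29, 2010 is past the 28th, so '4th Friday' doesn't fit.
May 2010 ends with Friday May 28, 2010.
Last Friday of June 2010: June 25, 2010.
July 2010 ends with Friday July 30, 2010.

May 28, 2010; June 25, 2010; July 30, 2010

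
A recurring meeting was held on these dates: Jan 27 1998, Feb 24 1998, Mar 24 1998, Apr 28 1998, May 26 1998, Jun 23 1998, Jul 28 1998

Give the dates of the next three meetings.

Aug 25 1998, Sep 22 1998, Oct 27 1998

All dates are Tuesdays, 28, 28, 35, 28, 28, 35 days apart.
Specifically, the 4th Tuesday of each month.
4th Tuesday of August 1998: Aug 25 1998.
September 1998 — 4th Tuesday is Sep 22 1998.
October 1998 — 4th Tuesday is Oct 27 1998.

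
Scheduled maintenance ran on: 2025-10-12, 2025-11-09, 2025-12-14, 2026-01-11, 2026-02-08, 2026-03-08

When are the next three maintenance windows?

Gaps: 28, 35, 28, 28, 28 days — a mix of 28 and 35. Every date is a Sunday.
Each is the 2nd Sunday of its month.
April 2026 — 2nd Sunday is 2026-04-12.
2nd Sunday of May 2026: 2026-05-10.
June 2026 — 2nd Sunday is 2026-06-14.

2026-04-12, 2026-05-10, 2026-06-14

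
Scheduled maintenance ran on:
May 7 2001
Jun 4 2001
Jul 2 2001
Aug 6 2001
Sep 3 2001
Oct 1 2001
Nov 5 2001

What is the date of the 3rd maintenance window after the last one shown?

Feb 4 2002

These are Mondays at 28- or 35-day spacing (28, 28, 35, 28, 28, 35).
The pattern: 1st Monday of the month.
December 2001 — 1st Monday is Dec 3 2001.
January 2002 — 1st Monday is Jan 7 2002.
February 2002 — 1st Monday is Feb 4 2002.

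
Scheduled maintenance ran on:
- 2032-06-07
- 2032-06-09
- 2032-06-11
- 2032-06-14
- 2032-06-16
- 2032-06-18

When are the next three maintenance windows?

Gaps: 2, 2, 3, 2, 2 days — not constant, but cyclic with period 3.
The events fall on every Monday, Wednesday and Friday.
The following Monday is 2032-06-21.
Next Wednesday: 2032-06-23.
Next Friday: 2032-06-25.

2032-06-21, 2032-06-23, 2032-06-25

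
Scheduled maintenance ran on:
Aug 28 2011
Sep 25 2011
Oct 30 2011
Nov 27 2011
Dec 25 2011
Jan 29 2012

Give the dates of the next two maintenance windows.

Feb 26 2012, Mar 25 2012

These are Sundays with 28, 35, 28, 28, 35-day gaps.
Each is the final Sunday of its month — Oct 30 2011 is past the 28th, so '4th Sunday' doesn't fit.
February 2012 ends with Sunday Feb 26 2012.
Last Sunday of March 2012: Mar 25 2012.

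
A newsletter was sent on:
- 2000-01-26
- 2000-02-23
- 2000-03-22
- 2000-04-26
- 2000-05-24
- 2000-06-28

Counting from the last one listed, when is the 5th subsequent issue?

2000-11-22

These are Wednesdays at 28- or 35-day spacing (28, 28, 35, 28, 35).
The pattern: 4th Wednesday of the month.
4th Wednesday of July 2000: 2000-07-26.
4th Wednesday of August 2000: 2000-08-23.
September 2000 — 4th Wednesday is 2000-09-27.
October 2000 — 4th Wednesday is 2000-10-25.
4th Wednesday of November 2000: 2000-11-22.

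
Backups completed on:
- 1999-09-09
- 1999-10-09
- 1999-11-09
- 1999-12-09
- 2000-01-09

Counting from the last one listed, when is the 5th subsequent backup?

2000-06-09

The day-of-month is always 9 (30, 31, 30, 31 days between events).
So this recurs on the 9th of each month.
February 2000: 2000-02-09.
March 2000: 2000-03-09.
Next: April 2000 → 2000-04-09.
Next: May 2000 → 2000-05-09.
Next: June 2000 → 2000-06-09.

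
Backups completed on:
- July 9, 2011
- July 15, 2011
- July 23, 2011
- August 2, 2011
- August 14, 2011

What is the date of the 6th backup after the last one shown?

The spacing grows by 2 each time: 6, 8, 10, 12 days.
Next gap: 14 days. August 14, 2011 + 14 days = August 28, 2011.
Next gap: 16 days. August 28, 2011 + 16 days = September 13, 2011.
Next gap: 18 days. September 13, 2011 + 18 days = October 1, 2011.
Next gap: 20 days. October 1, 2011 + 20 days = October 21, 2011.
Next gap: 22 days. October 21, 2011 + 22 days = November 12, 2011.
Next gap: 24 days. November 12, 2011 + 24 days = December 6, 2011.

December 6, 2011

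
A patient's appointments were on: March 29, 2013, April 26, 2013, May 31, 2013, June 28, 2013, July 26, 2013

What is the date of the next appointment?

These are Fridays with 28, 35, 28, 28-day gaps.
Each is the final Friday of its month — March 29, 2013 is past the 28th, so '4th Friday' doesn't fit.
Last Friday of August 2013: August 30, 2013.

August 30, 2013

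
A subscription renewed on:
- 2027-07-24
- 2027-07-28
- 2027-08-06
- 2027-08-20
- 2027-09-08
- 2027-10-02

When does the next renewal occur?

Gaps: 4, 9, 14, 19, 24 days — each gap is 5 larger than the previous one.
Next gap: 29 days. 2027-10-02 + 29 days = 2027-10-31.

2027-10-31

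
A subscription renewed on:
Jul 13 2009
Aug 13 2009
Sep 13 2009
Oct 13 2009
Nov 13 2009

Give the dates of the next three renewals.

The day-of-month is always 13 (31, 31, 30, 31 days between events).
So this recurs on the 13th of each month.
Next: December 2009 → Dec 13 2009.
January 2010: Jan 13 2010.
February 2010: Feb 13 2010.

Dec 13 2009, Jan 13 2010, Feb 13 2010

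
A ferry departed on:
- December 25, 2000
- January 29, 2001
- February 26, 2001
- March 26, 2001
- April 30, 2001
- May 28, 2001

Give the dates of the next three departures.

All Mondays; the gaps (35, 28, 28, 35, 28) vary with month length.
This is the last Monday of each month.
June 2001 ends with Monday June 25, 2001.
Last Monday of July 2001: July 30, 2001.
Last Monday of August 2001: August 27, 2001.

June 25, 2001; July 30, 2001; August 27, 2001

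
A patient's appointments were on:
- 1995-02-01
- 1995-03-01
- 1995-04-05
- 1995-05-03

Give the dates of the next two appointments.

1995-06-07, 1995-07-05

These are Wednesdays at 28- or 35-day spacing (28, 35, 28).
The pattern: 1st Wednesday of the month.
1st Wednesday of June 1995: 1995-06-07.
July 1995 — 1st Wednesday is 1995-07-05.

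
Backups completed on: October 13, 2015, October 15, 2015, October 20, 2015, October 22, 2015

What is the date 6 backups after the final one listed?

November 12, 2015

The gap pattern 2, 5, 2 repeats every 2 events.
These are the Tuesdays and Thursdays of each week.
The following Tuesday is October 27, 2015.
The following Thursday is October 29, 2015.
The following Tuesday is November 3, 2015.
The following Thursday is November 5, 2015.
The following Tuesday is November 10, 2015.
The following Thursday is November 12, 2015.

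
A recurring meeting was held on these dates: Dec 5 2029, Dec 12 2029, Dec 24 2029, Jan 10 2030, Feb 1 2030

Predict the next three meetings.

Feb 28 2030, Apr 1 2030, May 8 2030

Intervals are 7, 12, 17, 22 days — an arithmetic progression with common difference 5.
Next gap: 27 days. Feb 1 2030 + 27 days = Feb 28 2030.
Next gap: 32 days. Feb 28 2030 + 32 days = Apr 1 2030.
Next gap: 37 days. Apr 1 2030 + 37 days = May 8 2030.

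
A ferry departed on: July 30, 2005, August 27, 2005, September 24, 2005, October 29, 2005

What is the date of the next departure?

November 26, 2005

Every date is a Saturday; gaps 28, 28, 35 days.
Each is the last Saturday of its month (at least one falls on the 29th or later, ruling out '4th Saturday').
November 2005 ends with Saturday November 26, 2005.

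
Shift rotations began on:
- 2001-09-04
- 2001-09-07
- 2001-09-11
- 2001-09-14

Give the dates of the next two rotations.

2001-09-18, 2001-09-21

Every event lands on a Tuesday or Friday (gaps cycle 3, 4, 3).
So the schedule is: every Tuesday and Friday.
Next Tuesday: 2001-09-18.
The following Friday is 2001-09-21.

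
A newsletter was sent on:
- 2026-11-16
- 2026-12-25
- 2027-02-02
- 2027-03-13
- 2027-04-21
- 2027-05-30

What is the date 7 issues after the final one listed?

2028-02-27

Every event comes 39 days after the last (39, 39, 39, 39, 39).
2027-05-30 + 39 days = 2027-07-08.
2027-07-08 + 39 days = 2027-08-16.
2027-08-16 + 39 days = 2027-09-24.
2027-09-24 + 39 days = 2027-11-02.
2027-11-02 + 39 days = 2027-12-11.
2027-12-11 + 39 days = 2028-01-19.
2028-01-19 + 39 days = 2028-02-27.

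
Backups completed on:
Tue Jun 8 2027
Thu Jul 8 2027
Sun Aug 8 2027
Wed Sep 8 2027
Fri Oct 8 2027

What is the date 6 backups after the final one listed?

Each date is the 8th; the gaps (30, 31, 31, 30) track the month lengths.
The rule is the 8th of each month.
Next: November 2027 → Mon Nov 8 2027.
December 2027: Wed Dec 8 2027.
Next: January 2028 → Sat Jan 8 2028.
Next: February 2028 → Tue Feb 8 2028.
Next: March 2028 → Wed Mar 8 2028.
April 2028: Sat Apr 8 2028.

Sat Apr 8 2028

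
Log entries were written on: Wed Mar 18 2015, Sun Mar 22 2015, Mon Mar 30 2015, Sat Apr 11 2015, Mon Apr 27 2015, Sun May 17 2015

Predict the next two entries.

Wed Jun 10 2015, Wed Jul 8 2015

Gaps: 4, 8, 12, 16, 20 days — each gap is 4 larger than the previous one.
Next gap: 24 days. Sun May 17 2015 + 24 days = Wed Jun 10 2015.
Next gap: 28 days. Wed Jun 10 2015 + 28 days = Wed Jul 8 2015.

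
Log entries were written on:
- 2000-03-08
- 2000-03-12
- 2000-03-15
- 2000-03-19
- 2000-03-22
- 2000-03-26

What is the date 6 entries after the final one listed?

Gaps: 4, 3, 4, 3, 4 days — not constant, but cyclic with period 2.
The events fall on every Wednesday and Sunday.
Next Wednesday: 2000-03-29.
The following Sunday is 2000-04-02.
Next Wednesday: 2000-04-05.
Next Sunday: 2000-04-09.
The following Wednesday is 2000-04-12.
The following Sunday is 2000-04-16.

2000-04-16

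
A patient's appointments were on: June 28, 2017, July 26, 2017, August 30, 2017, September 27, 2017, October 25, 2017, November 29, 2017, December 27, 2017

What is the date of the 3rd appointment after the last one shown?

March 28, 2018

All Wednesdays; the gaps (28, 35, 28, 28, 35, 28) vary with month length.
This is the last Wednesday of each month.
Last Wednesday of January 2018: January 31, 2018.
February 2018 ends with Wednesday February 28, 2018.
Last Wednesday of March 2018: March 28, 2018.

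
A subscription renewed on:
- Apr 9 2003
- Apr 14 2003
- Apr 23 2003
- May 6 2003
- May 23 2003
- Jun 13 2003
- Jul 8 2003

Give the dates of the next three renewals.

The spacing grows by 4 each time: 5, 9, 13, 17, 21, 25 days.
Next gap: 29 days. Jul 8 2003 + 29 days = Aug 6 2003.
Next gap: 33 days. Aug 6 2003 + 33 days = Sep 8 2003.
Next gap: 37 days. Sep 8 2003 + 37 days = Oct 15 2003.

Aug 6 2003, Sep 8 2003, Oct 15 2003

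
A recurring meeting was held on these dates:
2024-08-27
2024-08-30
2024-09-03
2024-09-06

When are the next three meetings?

The gap pattern 3, 4, 3 repeats every 2 events.
These are the Tuesdays and Fridays of each week.
The following Tuesday is 2024-09-10.
The following Friday is 2024-09-13.
The following Tuesday is 2024-09-17.

2024-09-10, 2024-09-13, 2024-09-17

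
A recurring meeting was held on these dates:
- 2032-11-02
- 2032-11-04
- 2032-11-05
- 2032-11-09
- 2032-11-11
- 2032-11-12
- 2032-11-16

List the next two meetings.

Gaps: 2, 1, 4, 2, 1, 4 days — not constant, but cyclic with period 3.
The events fall on every Tuesday, Thursday and Friday.
The following Thursday is 2032-11-18.
Next Friday: 2032-11-19.

2032-11-18, 2032-11-19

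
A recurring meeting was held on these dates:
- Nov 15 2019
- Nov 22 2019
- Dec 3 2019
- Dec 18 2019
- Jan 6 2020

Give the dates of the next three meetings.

The spacing grows by 4 each time: 7, 11, 15, 19 days.
Next gap: 23 days. Jan 6 2020 + 23 days = Jan 29 2020.
Next gap: 27 days. Jan 29 2020 + 27 days = Feb 25 2020.
Next gap: 31 days. Feb 25 2020 + 31 days = Mar 27 2020.

Jan 29 2020, Feb 25 2020, Mar 27 2020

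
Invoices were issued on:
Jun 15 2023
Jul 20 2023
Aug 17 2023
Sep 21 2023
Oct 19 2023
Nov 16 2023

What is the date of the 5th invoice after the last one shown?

Apr 18 2024

Gaps: 35, 28, 35, 28, 28 days — a mix of 28 and 35. Every date is a Thursday.
Each is the 3rd Thursday of its month.
December 2023 — 3rd Thursday is Dec 21 2023.
January 2024 — 3rd Thursday is Jan 18 2024.
February 2024 — 3rd Thursday is Feb 15 2024.
March 2024 — 3rd Thursday is Mar 21 2024.
3rd Thursday of April 2024: Apr 18 2024.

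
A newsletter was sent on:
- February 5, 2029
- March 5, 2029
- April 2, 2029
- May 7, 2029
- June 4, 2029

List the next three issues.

Gaps: 28, 28, 35, 28 days — a mix of 28 and 35. Every date is a Monday.
Each is the 1st Monday of its month.
1st Monday of July 2029: July 2, 2029.
1st Monday of August 2029: August 6, 2029.
September 2029 — 1st Monday is September 3, 2029.

July 2, 2029; August 6, 2029; September 3, 2029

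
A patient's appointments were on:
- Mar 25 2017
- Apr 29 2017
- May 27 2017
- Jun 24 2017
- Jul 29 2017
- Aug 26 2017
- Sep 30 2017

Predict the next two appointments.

Oct 28 2017, Nov 25 2017

Every date is a Saturday; gaps 35, 28, 28, 35, 28, 35 days.
Each is the last Saturday of its month (at least one falls on the 29th or later, ruling out '4th Saturday').
Last Saturday of October 2017: Oct 28 2017.
Last Saturday of November 2017: Nov 25 2017.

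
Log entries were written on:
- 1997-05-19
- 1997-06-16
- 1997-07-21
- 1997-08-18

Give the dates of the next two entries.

1997-09-15, 1997-10-20

Gaps: 28, 35, 28 days — a mix of 28 and 35. Every date is a Monday.
Each is the 3rd Monday of its month.
September 1997 — 3rd Monday is 1997-09-15.
October 1997 — 3rd Monday is 1997-10-20.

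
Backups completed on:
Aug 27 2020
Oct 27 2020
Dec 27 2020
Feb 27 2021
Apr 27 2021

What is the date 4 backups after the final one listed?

The day-of-month is always 27 (61, 61, 62, 59 days between events).
So this recurs on the 27th of every 2 months.
June 2021: Jun 27 2021.
August 2021: Aug 27 2021.
October 2021: Oct 27 2021.
Next: December 2021 → Dec 27 2021.

Dec 27 2021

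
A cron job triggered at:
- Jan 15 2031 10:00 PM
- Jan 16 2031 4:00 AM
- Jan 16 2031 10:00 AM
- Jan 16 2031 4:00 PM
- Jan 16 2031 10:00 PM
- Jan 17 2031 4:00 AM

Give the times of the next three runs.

The interval is a steady 6 hours (6, 6, 6, 6, 6).
Jan 17 2031 4:00 AM + 6 h = Jan 17 2031 10:00 AM.
Jan 17 2031 10:00 AM + 6 h = Jan 17 2031 4:00 PM.
Jan 17 2031 4:00 PM + 6 h = Jan 17 2031 10:00 PM.

Jan 17 2031 10:00 AM, Jan 17 2031 4:00 PM, Jan 17 2031 10:00 PM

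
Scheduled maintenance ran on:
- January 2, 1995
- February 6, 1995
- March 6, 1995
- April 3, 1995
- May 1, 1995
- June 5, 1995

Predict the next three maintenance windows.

All dates are Mondays, 35, 28, 28, 28, 35 days apart.
Specifically, the 1st Monday of each month.
1st Monday of July 1995: July 3, 1995.
August 1995 — 1st Monday is August 7, 1995.
September 1995 — 1st Monday is September 4, 1995.

July 3, 1995; August 7, 1995; September 4, 1995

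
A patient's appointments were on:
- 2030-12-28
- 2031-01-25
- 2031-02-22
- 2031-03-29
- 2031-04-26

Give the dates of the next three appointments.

All Saturdays; the gaps (28, 28, 35, 28) vary with month length.
This is the last Saturday of each month.
Last Saturday of May 2031: 2031-05-31.
Last Saturday of June 2031: 2031-06-28.
July 2031 ends with Saturday 2031-07-26.

2031-05-31, 2031-06-28, 2031-07-26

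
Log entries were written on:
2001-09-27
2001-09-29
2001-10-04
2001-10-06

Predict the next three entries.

2001-10-11, 2001-10-13, 2001-10-18

Gaps: 2, 5, 2 days — not constant, but cyclic with period 2.
The events fall on every Thursday and Saturday.
The following Thursday is 2001-10-11.
The following Saturday is 2001-10-13.
The following Thursday is 2001-10-18.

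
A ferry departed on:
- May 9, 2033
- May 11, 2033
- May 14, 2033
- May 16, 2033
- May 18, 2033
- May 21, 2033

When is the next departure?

May 23, 2033

Gaps: 2, 3, 2, 2, 3 days — not constant, but cyclic with period 3.
The events fall on every Monday, Wednesday and Saturday.
The following Monday is May 23, 2033.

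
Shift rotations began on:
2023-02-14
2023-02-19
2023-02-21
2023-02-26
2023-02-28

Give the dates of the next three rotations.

2023-03-05, 2023-03-07, 2023-03-12

Every event lands on a Tuesday or Sunday (gaps cycle 5, 2, 5, 2).
So the schedule is: every Tuesday and Sunday.
The following Sunday is 2023-03-05.
The following Tuesday is 2023-03-07.
Next Sunday: 2023-03-12.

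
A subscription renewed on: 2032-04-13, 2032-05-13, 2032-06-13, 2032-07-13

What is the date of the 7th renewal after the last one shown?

Each date is the 13th; the gaps (30, 31, 30) track the month lengths.
The rule is the 13th of each month.
August 2032: 2032-08-13.
Next: September 2032 → 2032-09-13.
Next: October 2032 → 2032-10-13.
Next: November 2032 → 2032-11-13.
Next: December 2032 → 2032-12-13.
Next: January 2033 → 2033-01-13.
Next: February 2033 → 2033-02-13.

2033-02-13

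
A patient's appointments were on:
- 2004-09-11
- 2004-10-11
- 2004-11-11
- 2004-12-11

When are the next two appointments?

Gaps: 30, 31, 30 days — not constant. Every event is on the 11th of the month.
Pattern: the 11th of each month.
Next: January 2005 → 2005-01-11.
Next: February 2005 → 2005-02-11.

2005-01-11, 2005-02-11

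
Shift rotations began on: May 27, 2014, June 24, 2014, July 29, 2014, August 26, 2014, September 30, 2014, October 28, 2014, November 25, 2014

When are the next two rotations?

December 30, 2014; January 27, 2015

All Tuesdays; the gaps (28, 35, 28, 35, 28, 28) vary with month length.
This is the last Tuesday of each month.
December 2014 ends with Tuesday December 30, 2014.
January 2015 ends with Tuesday January 27, 2015.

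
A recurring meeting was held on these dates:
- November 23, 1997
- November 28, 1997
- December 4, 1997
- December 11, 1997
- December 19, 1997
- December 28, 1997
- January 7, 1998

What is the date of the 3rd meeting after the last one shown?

February 12, 1998

The spacing grows by 1 each time: 5, 6, 7, 8, 9, 10 days.
Next gap: 11 days. January 7, 1998 + 11 days = January 18, 1998.
Next gap: 12 days. January 18, 1998 + 12 days = January 30, 1998.
Next gap: 13 days. January 30, 1998 + 13 days = February 12, 1998.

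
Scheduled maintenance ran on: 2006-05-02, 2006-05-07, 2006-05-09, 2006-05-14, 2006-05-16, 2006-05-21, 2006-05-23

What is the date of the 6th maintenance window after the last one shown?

Gaps: 5, 2, 5, 2, 5, 2 days — not constant, but cyclic with period 2.
The events fall on every Tuesday and Sunday.
Next Sunday: 2006-05-28.
The following Tuesday is 2006-05-30.
The following Sunday is 2006-06-04.
Next Tuesday: 2006-06-06.
Next Sunday: 2006-06-11.
Next Tuesday: 2006-06-13.

2006-06-13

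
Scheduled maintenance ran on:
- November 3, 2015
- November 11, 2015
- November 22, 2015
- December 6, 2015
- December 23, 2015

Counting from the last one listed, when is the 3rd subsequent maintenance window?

Gaps: 8, 11, 14, 17 days — each gap is 3 larger than the previous one.
Next gap: 20 days. December 23, 2015 + 20 days = January 12, 2016.
Next gap: 23 days. January 12, 2016 + 23 days = February 4, 2016.
Next gap: 26 days. February 4, 2016 + 26 days = March 1, 2016.

March 1, 2016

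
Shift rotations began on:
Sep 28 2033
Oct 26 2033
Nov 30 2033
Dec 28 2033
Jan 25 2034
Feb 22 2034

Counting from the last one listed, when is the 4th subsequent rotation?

All Wednesdays; the gaps (28, 35, 28, 28, 28) vary with month length.
This is the last Wednesday of each month.
March 2034 ends with Wednesday Mar 29 2034.
April 2034 ends with Wednesday Apr 26 2034.
Last Wednesday of May 2034: May 31 2034.
Last Wednesday of June 2034: Jun 28 2034.

Jun 28 2034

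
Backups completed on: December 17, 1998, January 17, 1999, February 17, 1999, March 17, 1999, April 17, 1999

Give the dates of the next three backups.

May 17, 1999; June 17, 1999; July 17, 1999

The day-of-month is always 17 (31, 31, 28, 31 days between events).
So this recurs on the 17th of each month.
Next: May 1999 → May 17, 1999.
June 1999: June 17, 1999.
July 1999: July 17, 1999.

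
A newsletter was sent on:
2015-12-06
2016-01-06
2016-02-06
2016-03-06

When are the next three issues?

2016-04-06, 2016-05-06, 2016-06-06

Each date is the 6th; the gaps (31, 31, 29) track the month lengths.
The rule is the 6th of each month.
April 2016: 2016-04-06.
Next: May 2016 → 2016-05-06.
Next: June 2016 → 2016-06-06.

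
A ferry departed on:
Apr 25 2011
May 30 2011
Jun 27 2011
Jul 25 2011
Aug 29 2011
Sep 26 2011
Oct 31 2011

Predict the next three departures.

Nov 28 2011, Dec 26 2011, Jan 30 2012

All Mondays; the gaps (35, 28, 28, 35, 28, 35) vary with month length.
This is the last Monday of each month.
Last Monday of November 2011: Nov 28 2011.
Last Monday of December 2011: Dec 26 2011.
January 2012 ends with Monday Jan 30 2012.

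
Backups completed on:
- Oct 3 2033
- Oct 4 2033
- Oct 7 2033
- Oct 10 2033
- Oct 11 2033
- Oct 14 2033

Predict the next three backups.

Oct 17 2033, Oct 18 2033, Oct 21 2033

Every event lands on a Monday or Tuesday or Friday (gaps cycle 1, 3, 3, 1, 3).
So the schedule is: every Monday, Tuesday and Friday.
The following Monday is Oct 17 2033.
Next Tuesday: Oct 18 2033.
Next Friday: Oct 21 2033.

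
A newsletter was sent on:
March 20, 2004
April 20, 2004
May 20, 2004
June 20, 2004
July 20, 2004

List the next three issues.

August 20, 2004; September 20, 2004; October 20, 2004

The day-of-month is always 20 (31, 30, 31, 30 days between events).
So this recurs on the 20th of each month.
Next: August 2004 → August 20, 2004.
September 2004: September 20, 2004.
Next: October 2004 → October 20, 2004.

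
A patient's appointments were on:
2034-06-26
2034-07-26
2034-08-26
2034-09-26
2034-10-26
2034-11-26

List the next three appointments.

Gaps: 30, 31, 31, 30, 31 days — not constant. Every event is on the 26th of the month.
Pattern: the 26th of each month.
December 2034: 2034-12-26.
Next: January 2035 → 2035-01-26.
Next: February 2035 → 2035-02-26.

2034-12-26, 2035-01-26, 2035-02-26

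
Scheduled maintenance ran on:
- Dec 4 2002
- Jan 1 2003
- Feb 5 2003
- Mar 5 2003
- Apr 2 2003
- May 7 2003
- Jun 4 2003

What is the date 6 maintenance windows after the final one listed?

These are Wednesdays at 28- or 35-day spacing (28, 35, 28, 28, 35, 28).
The pattern: 1st Wednesday of the month.
July 2003 — 1st Wednesday is Jul 2 2003.
August 2003 — 1st Wednesday is Aug 6 2003.
1st Wednesday of September 2003: Sep 3 2003.
1st Wednesday of October 2003: Oct 1 2003.
November 2003 — 1st Wednesday is Nov 5 2003.
December 2003 — 1st Wednesday is Dec 3 2003.

Dec 3 2003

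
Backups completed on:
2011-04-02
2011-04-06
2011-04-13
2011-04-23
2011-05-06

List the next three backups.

The spacing grows by 3 each time: 4, 7, 10, 13 days.
Next gap: 16 days. 2011-05-06 + 16 days = 2011-05-22.
Next gap: 19 days. 2011-05-22 + 19 days = 2011-06-10.
Next gap: 22 days. 2011-06-10 + 22 days = 2011-07-02.

2011-05-22, 2011-06-10, 2011-07-02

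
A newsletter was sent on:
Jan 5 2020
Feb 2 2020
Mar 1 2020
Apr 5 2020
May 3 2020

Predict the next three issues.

These are Sundays at 28- or 35-day spacing (28, 28, 35, 28).
The pattern: 1st Sunday of the month.
1st Sunday of June 2020: Jun 7 2020.
1st Sunday of July 2020: Jul 5 2020.
August 2020 — 1st Sunday is Aug 2 2020.

Jun 7 2020, Jul 5 2020, Aug 2 2020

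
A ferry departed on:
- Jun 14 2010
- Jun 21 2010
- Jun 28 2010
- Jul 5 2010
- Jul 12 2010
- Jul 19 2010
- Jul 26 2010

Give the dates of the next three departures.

Aug 2 2010, Aug 9 2010, Aug 16 2010

Every event comes 7 days after the last (7, 7, 7, 7, 7, 7).
Jul 26 2010 + 7 days = Aug 2 2010.
Aug 2 2010 + 7 days = Aug 9 2010.
Aug 9 2010 + 7 days = Aug 16 2010.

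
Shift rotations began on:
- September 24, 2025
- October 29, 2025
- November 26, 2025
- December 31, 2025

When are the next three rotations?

All Wednesdays; the gaps (35, 28, 35) vary with month length.
This is the last Wednesday of each month.
Last Wednesday of January 2026: January 28, 2026.
February 2026 ends with Wednesday February 25, 2026.
March 2026 ends with Wednesday March 25, 2026.

January 28, 2026; February 25, 2026; March 25, 2026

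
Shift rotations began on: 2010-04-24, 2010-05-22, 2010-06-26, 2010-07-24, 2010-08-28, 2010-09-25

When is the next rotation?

2010-10-23

All dates are Saturdays, 28, 35, 28, 35, 28 days apart.
Specifically, the 4th Saturday of each month.
October 2010 — 4th Saturday is 2010-10-23.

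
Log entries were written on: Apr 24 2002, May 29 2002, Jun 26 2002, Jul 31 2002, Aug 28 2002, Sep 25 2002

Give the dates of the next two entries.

Every date is a Wednesday; gaps 35, 28, 35, 28, 28 days.
Each is the last Wednesday of its month (at least one falls on the 29th or later, ruling out '4th Wednesday').
October 2002 ends with Wednesday Oct 30 2002.
November 2002 ends with Wednesday Nov 27 2002.

Oct 30 2002, Nov 27 2002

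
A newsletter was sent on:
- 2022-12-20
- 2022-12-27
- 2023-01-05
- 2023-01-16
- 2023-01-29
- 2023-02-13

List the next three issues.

2023-03-02, 2023-03-21, 2023-04-11

Gaps: 7, 9, 11, 13, 15 days — each gap is 2 larger than the previous one.
Next gap: 17 days. 2023-02-13 + 17 days = 2023-03-02.
Next gap: 19 days. 2023-03-02 + 19 days = 2023-03-21.
Next gap: 21 days. 2023-03-21 + 21 days = 2023-04-11.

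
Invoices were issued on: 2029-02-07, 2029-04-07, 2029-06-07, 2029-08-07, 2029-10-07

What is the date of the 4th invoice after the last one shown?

2030-06-07

Gaps: 59, 61, 61, 61 days — not constant. Every event is on the 7th of the month.
Pattern: the 7th of every 2 months.
December 2029: 2029-12-07.
February 2030: 2030-02-07.
April 2030: 2030-04-07.
June 2030: 2030-06-07.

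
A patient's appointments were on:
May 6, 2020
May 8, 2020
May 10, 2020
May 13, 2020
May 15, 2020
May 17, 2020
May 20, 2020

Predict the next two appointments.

Every event lands on a Wednesday or Friday or Sunday (gaps cycle 2, 2, 3, 2, 2, 3).
So the schedule is: every Wednesday, Friday and Sunday.
Next Friday: May 22, 2020.
Next Sunday: May 24, 2020.

May 22, 2020; May 24, 2020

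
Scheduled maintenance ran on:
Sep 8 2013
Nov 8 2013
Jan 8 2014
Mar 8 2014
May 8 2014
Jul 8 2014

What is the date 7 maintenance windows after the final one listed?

Sep 8 2015

Gaps: 61, 61, 59, 61, 61 days — not constant. Every event is on the 8th of the month.
Pattern: the 8th of every 2 months.
Next: September 2014 → Sep 8 2014.
Next: November 2014 → Nov 8 2014.
January 2015: Jan 8 2015.
March 2015: Mar 8 2015.
May 2015: May 8 2015.
July 2015: Jul 8 2015.
Next: September 2015 → Sep 8 2015.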